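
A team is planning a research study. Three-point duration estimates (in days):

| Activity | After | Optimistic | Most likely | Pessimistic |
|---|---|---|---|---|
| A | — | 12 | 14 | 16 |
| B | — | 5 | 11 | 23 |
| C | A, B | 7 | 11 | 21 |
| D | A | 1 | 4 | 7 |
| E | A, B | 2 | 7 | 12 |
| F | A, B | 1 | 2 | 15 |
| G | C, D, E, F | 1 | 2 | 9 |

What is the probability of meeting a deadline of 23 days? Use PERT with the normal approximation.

0.015

te_A = (12 + 4·14 + 16)/6 = 84/6 = 14; σ²_A = ((16−12)/6)² = 0.444
te_B = (5 + 4·11 + 23)/6 = 72/6 = 12; σ²_B = ((23−5)/6)² = 9.000
te_C = (7 + 4·11 + 21)/6 = 72/6 = 12; σ²_C = ((21−7)/6)² = 5.444
te_D = (1 + 4·4 + 7)/6 = 24/6 = 4; σ²_D = ((7−1)/6)² = 1.000
te_E = (2 + 4·7 + 12)/6 = 42/6 = 7; σ²_E = ((12−2)/6)² = 2.778
te_F = (1 + 4·2 + 15)/6 = 24/6 = 4; σ²_F = ((15−1)/6)² = 5.444
te_G = (1 + 4·2 + 9)/6 = 18/6 = 3; σ²_G = ((9−1)/6)² = 1.778

Forward pass:
ES_A = 0; EF_A = 14
ES_B = 0; EF_B = 12
ES_C = max(EF_A=14, EF_B=12) = 14; EF_C = 14+12 = 26
ES_D = 14; EF_D = 14+4 = 18
ES_E = max(EF_A=14, EF_B=12) = 14; EF_E = 14+7 = 21
ES_F = max(EF_A=14, EF_B=12) = 14; EF_F = 14+4 = 18
ES_G = max(EF_C=26, EF_D=18, EF_E=21, EF_F=18) = 26; EF_G = 26+3 = 29
Expected project duration μ = 29 days. Critical path: A → C → G.

Variance along critical path = 0.444 + 5.444 + 1.778 = 7.667; σ = √7.667 = 2.769 days.
Z = (23 − 29) / 2.769 = -2.167
P(T ≤ 23) = Φ(-2.167) ≈ 0.015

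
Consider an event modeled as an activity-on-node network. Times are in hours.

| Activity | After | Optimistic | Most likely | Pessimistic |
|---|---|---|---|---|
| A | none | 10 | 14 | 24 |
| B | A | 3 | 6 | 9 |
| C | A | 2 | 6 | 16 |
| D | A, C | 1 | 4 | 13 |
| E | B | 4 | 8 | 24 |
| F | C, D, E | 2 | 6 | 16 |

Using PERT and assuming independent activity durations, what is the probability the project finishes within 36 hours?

te_A = (10 + 4·14 + 24)/6 = 90/6 = 15; σ²_A = ((24−10)/6)² = 5.444
te_B = (3 + 4·6 + 9)/6 = 36/6 = 6; σ²_B = ((9−3)/6)² = 1.000
te_C = (2 + 4·6 + 16)/6 = 42/6 = 7; σ²_C = ((16−2)/6)² = 5.444
te_D = (1 + 4·4 + 13)/6 = 30/6 = 5; σ²_D = ((13−1)/6)² = 4.000
te_E = (4 + 4·8 + 24)/6 = 60/6 = 10; σ²_E = ((24−4)/6)² = 11.111
te_F = (2 + 4·6 + 16)/6 = 42/6 = 7; σ²_F = ((16−2)/6)² = 5.444

Forward pass:
ES_A = 0; EF_A = 15
ES_B = 15; EF_B = 15+6 = 21
ES_C = 15; EF_C = 15+7 = 22
ES_D = max(EF_A=15, EF_C=22) = 22; EF_D = 22+5 = 27
ES_E = 21; EF_E = 21+10 = 31
ES_F = max(EF_C=22, EF_D=27, EF_E=31) = 31; EF_F = 31+7 = 38
Expected project duration μ = 38 hours. Critical path: A → B → E → F.

Variance along critical path = 5.444 + 1.000 + 11.111 + 5.444 = 23.000; σ = √23.000 = 4.796 hours.
Z = (36 − 38) / 4.796 = -0.417
P(T ≤ 36) = Φ(-0.417) ≈ 0.338

0.338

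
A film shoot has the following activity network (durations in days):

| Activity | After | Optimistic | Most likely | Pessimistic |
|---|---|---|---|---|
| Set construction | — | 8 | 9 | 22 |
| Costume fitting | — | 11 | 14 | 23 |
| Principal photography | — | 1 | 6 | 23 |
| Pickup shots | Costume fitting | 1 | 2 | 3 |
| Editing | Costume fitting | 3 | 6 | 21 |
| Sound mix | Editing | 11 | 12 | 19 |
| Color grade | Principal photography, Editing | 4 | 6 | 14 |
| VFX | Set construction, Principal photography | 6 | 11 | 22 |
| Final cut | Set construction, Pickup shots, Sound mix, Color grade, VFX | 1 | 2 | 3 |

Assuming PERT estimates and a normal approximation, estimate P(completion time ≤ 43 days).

te_Set construction = (8 + 4·9 + 22)/6 = 66/6 = 11; σ²_Set construction = ((22−8)/6)² = 5.444
te_Costume fitting = (11 + 4·14 + 23)/6 = 90/6 = 15; σ²_Costume fitting = ((23−11)/6)² = 4.000
te_Principal photography = (1 + 4·6 + 23)/6 = 48/6 = 8; σ²_Principal photography = ((23−1)/6)² = 13.444
te_Pickup shots = (1 + 4·2 + 3)/6 = 12/6 = 2; σ²_Pickup shots = ((3−1)/6)² = 0.111
te_Editing = (3 + 4·6 + 21)/6 = 48/6 = 8; σ²_Editing = ((21−3)/6)² = 9.000
te_Sound mix = (11 + 4·12 + 19)/6 = 78/6 = 13; σ²_Sound mix = ((19−11)/6)² = 1.778
te_Color grade = (4 + 4·6 + 14)/6 = 42/6 = 7; σ²_Color grade = ((14−4)/6)² = 2.778
te_VFX = (6 + 4·11 + 22)/6 = 72/6 = 12; σ²_VFX = ((22−6)/6)² = 7.111
te_Final cut = (1 + 4·2 + 3)/6 = 12/6 = 2; σ²_Final cut = ((3−1)/6)² = 0.111

Forward pass:
ES_Set construction = 0; EF_Set construction = 11
ES_Costume fitting = 0; EF_Costume fitting = 15
ES_Principal photography = 0; EF_Principal photography = 8
ES_Pickup shots = 15; EF_Pickup shots = 15+2 = 17
ES_Editing = 15; EF_Editing = 15+8 = 23
ES_Sound mix = 23; EF_Sound mix = 23+13 = 36
ES_Color grade = max(EF_Principal photography=8, EF_Editing=23) = 23; EF_Color grade = 23+7 = 30
ES_VFX = max(EF_Set construction=11, EF_Principal photography=8) = 11; EF_VFX = 11+12 = 23
ES_Final cut = max(EF_Set construction=11, EF_Pickup shots=17, EF_Sound mix=36, EF_Color grade=30, EF_VFX=23) = 36; EF_Final cut = 36+2 = 38
Expected project duration μ = 38 days. Critical path: Costume fitting → Editing → Sound mix → Final cut.

Variance along critical path = 4.000 + 9.000 + 1.778 + 0.111 = 14.889; σ = √14.889 = 3.859 days.
Z = (43 − 38) / 3.859 = 1.296
P(T ≤ 43) = Φ(1.296) ≈ 0.902

0.902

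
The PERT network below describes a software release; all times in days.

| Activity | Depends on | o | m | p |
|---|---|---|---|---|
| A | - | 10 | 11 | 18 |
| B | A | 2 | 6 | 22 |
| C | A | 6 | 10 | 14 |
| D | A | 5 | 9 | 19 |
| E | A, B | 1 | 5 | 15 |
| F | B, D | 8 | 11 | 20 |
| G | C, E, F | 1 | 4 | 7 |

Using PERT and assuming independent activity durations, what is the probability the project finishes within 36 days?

te_A = (10 + 4·11 + 18)/6 = 72/6 = 12; σ²_A = ((18−10)/6)² = 1.778
te_B = (2 + 4·6 + 22)/6 = 48/6 = 8; σ²_B = ((22−2)/6)² = 11.111
te_C = (6 + 4·10 + 14)/6 = 60/6 = 10; σ²_C = ((14−6)/6)² = 1.778
te_D = (5 + 4·9 + 19)/6 = 60/6 = 10; σ²_D = ((19−5)/6)² = 5.444
te_E = (1 + 4·5 + 15)/6 = 36/6 = 6; σ²_E = ((15−1)/6)² = 5.444
te_F = (8 + 4·11 + 20)/6 = 72/6 = 12; σ²_F = ((20−8)/6)² = 4.000
te_G = (1 + 4·4 + 7)/6 = 24/6 = 4; σ²_G = ((7−1)/6)² = 1.000

Forward pass:
ES_A = 0; EF_A = 12
ES_B = 12; EF_B = 12+8 = 20
ES_C = 12; EF_C = 12+10 = 22
ES_D = 12; EF_D = 12+10 = 22
ES_E = max(EF_A=12, EF_B=20) = 20; EF_E = 20+6 = 26
ES_F = max(EF_B=20, EF_D=22) = 22; EF_F = 22+12 = 34
ES_G = max(EF_C=22, EF_E=26, EF_F=34) = 34; EF_G = 34+4 = 38
Expected project duration μ = 38 days. Critical path: A → D → F → G.

Variance along critical path = 1.778 + 5.444 + 4.000 + 1.000 = 12.222; σ = √12.222 = 3.496 days.
Z = (36 − 38) / 3.496 = -0.572
P(T ≤ 36) = Φ(-0.572) ≈ 0.284

0.284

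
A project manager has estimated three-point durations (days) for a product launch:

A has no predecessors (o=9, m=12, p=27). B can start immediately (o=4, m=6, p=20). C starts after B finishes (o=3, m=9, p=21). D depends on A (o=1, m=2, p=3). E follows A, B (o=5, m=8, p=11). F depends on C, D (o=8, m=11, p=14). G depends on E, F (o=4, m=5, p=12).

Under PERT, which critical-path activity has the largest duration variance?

te_A = (9 + 4·12 + 27)/6 = 84/6 = 14; σ²_A = ((27−9)/6)² = 9.000
te_B = (4 + 4·6 + 20)/6 = 48/6 = 8; σ²_B = ((20−4)/6)² = 7.111
te_C = (3 + 4·9 + 21)/6 = 60/6 = 10; σ²_C = ((21−3)/6)² = 9.000
te_D = (1 + 4·2 + 3)/6 = 12/6 = 2; σ²_D = ((3−1)/6)² = 0.111
te_E = (5 + 4·8 + 11)/6 = 48/6 = 8; σ²_E = ((11−5)/6)² = 1.000
te_F = (8 + 4·11 + 14)/6 = 66/6 = 11; σ²_F = ((14−8)/6)² = 1.000
te_G = (4 + 4·5 + 12)/6 = 36/6 = 6; σ²_G = ((12−4)/6)² = 1.778

Forward pass:
ES_A = 0; EF_A = 14
ES_B = 0; EF_B = 8
ES_C = 8; EF_C = 8+10 = 18
ES_D = 14; EF_D = 14+2 = 16
ES_E = max(EF_A=14, EF_B=8) = 14; EF_E = 14+8 = 22
ES_F = max(EF_C=18, EF_D=16) = 18; EF_F = 18+11 = 29
ES_G = max(EF_E=22, EF_F=29) = 29; EF_G = 29+6 = 35
Expected project duration μ = 35 days. Critical path: B → C → F → G.

Variances on critical path: σ²_B=7.111, σ²_C=9.000, σ²_F=1.000, σ²_G=1.778.
Largest is σ²_C = 9.000.

C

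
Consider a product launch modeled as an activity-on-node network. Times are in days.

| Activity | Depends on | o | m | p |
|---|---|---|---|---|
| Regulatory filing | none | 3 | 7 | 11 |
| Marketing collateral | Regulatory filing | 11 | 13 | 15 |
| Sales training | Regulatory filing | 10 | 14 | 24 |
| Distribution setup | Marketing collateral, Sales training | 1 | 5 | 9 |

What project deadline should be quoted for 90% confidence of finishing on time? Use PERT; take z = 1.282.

30.8 days

te_Regulatory filing = (3 + 4·7 + 11)/6 = 42/6 = 7; σ²_Regulatory filing = ((11−3)/6)² = 1.778
te_Marketing collateral = (11 + 4·13 + 15)/6 = 78/6 = 13; σ²_Marketing collateral = ((15−11)/6)² = 0.444
te_Sales training = (10 + 4·14 + 24)/6 = 90/6 = 15; σ²_Sales training = ((24−10)/6)² = 5.444
te_Distribution setup = (1 + 4·5 + 9)/6 = 30/6 = 5; σ²_Distribution setup = ((9−1)/6)² = 1.778

Forward pass:
ES_Regulatory filing = 0; EF_Regulatory filing = 7
ES_Marketing collateral = 7; EF_Marketing collateral = 7+13 = 20
ES_Sales training = 7; EF_Sales training = 7+15 = 22
ES_Distribution setup = max(EF_Marketing collateral=20, EF_Sales training=22) = 22; EF_Distribution setup = 22+5 = 27
Expected project duration μ = 27 days. Critical path: Regulatory filing → Sales training → Distribution setup.

Variance along critical path = 1.778 + 5.444 + 1.778 = 9.000; σ = 3.000 days.
D = μ + z·σ = 27 + 1.282·3.000 = 30.8 days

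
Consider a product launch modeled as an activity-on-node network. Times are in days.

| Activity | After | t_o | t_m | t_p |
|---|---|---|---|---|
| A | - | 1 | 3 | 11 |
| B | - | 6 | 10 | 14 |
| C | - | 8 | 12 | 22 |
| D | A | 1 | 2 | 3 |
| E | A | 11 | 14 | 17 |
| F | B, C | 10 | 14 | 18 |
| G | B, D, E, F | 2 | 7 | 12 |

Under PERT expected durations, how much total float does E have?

9 days

te_A = (1 + 4·3 + 11)/6 = 24/6 = 4
te_B = (6 + 4·10 + 14)/6 = 60/6 = 10
te_C = (8 + 4·12 + 22)/6 = 78/6 = 13
te_D = (1 + 4·2 + 3)/6 = 12/6 = 2
te_E = (11 + 4·14 + 17)/6 = 84/6 = 14
te_F = (10 + 4·14 + 18)/6 = 84/6 = 14
te_G = (2 + 4·7 + 12)/6 = 42/6 = 7

Forward pass:
ES_A = 0; EF_A = 4
ES_B = 0; EF_B = 10
ES_C = 0; EF_C = 13
ES_D = 4; EF_D = 4+2 = 6
ES_E = 4; EF_E = 4+14 = 18
ES_F = max(EF_B=10, EF_C=13) = 13; EF_F = 13+14 = 27
ES_G = max(EF_B=10, EF_D=6, EF_E=18, EF_F=27) = 27; EF_G = 27+7 = 34
Expected project duration μ = 34 days. Critical path: C → F → G.

Backward pass:
LF_G = 34; LS_G = 34−7 = 27
LF_F = LS_G = 27; LS_F = 27−14 = 13
LF_E = LS_G = 27; LS_E = 27−14 = 13
LF_D = LS_G = 27; LS_D = 27−2 = 25
LF_C = LS_F = 13; LS_C = 13−13 = 0
LF_B = min(LS_F=13, LS_G=27) = 13; LS_B = 13−10 = 3
LF_A = min(LS_D=25, LS_E=13) = 13; LS_A = 13−4 = 9
Slack_E = LS_E − ES_E = 13 − 4 = 9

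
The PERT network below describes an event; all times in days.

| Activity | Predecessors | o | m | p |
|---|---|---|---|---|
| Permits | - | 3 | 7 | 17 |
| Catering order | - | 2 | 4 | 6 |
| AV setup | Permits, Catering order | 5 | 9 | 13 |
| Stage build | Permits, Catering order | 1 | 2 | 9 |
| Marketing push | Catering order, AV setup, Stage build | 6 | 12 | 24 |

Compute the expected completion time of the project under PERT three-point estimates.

30 days

te_Permits = (3 + 4·7 + 17)/6 = 48/6 = 8
te_Catering order = (2 + 4·4 + 6)/6 = 24/6 = 4
te_AV setup = (5 + 4·9 + 13)/6 = 54/6 = 9
te_Stage build = (1 + 4·2 + 9)/6 = 18/6 = 3
te_Marketing push = (6 + 4·12 + 24)/6 = 78/6 = 13

Forward pass:
ES_Permits = 0; EF_Permits = 8
ES_Catering order = 0; EF_Catering order = 4
ES_AV setup = max(EF_Permits=8, EF_Catering order=4) = 8; EF_AV setup = 8+9 = 17
ES_Stage build = max(EF_Permits=8, EF_Catering order=4) = 8; EF_Stage build = 8+3 = 11
ES_Marketing push = max(EF_Catering order=4, EF_AV setup=17, EF_Stage build=11) = 17; EF_Marketing push = 17+13 = 30
Expected project duration μ = 30 days. Critical path: Permits → AV setup → Marketing push.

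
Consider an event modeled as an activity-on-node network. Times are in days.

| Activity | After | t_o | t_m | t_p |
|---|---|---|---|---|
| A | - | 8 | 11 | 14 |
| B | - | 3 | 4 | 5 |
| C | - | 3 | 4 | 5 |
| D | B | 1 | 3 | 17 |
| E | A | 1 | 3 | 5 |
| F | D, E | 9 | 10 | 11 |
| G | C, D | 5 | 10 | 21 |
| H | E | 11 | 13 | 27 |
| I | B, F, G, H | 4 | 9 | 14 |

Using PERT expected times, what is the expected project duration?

te_A = (8 + 4·11 + 14)/6 = 66/6 = 11
te_B = (3 + 4·4 + 5)/6 = 24/6 = 4
te_C = (3 + 4·4 + 5)/6 = 24/6 = 4
te_D = (1 + 4·3 + 17)/6 = 30/6 = 5
te_E = (1 + 4·3 + 5)/6 = 18/6 = 3
te_F = (9 + 4·10 + 11)/6 = 60/6 = 10
te_G = (5 + 4·10 + 21)/6 = 66/6 = 11
te_H = (11 + 4·13 + 27)/6 = 90/6 = 15
te_I = (4 + 4·9 + 14)/6 = 54/6 = 9

Forward pass:
ES_A = 0; EF_A = 11
ES_B = 0; EF_B = 4
ES_C = 0; EF_C = 4
ES_D = 4; EF_D = 4+5 = 9
ES_E = 11; EF_E = 11+3 = 14
ES_F = max(EF_D=9, EF_E=14) = 14; EF_F = 14+10 = 24
ES_G = max(EF_C=4, EF_D=9) = 9; EF_G = 9+11 = 20
ES_H = 14; EF_H = 14+15 = 29
ES_I = max(EF_B=4, EF_F=24, EF_G=20, EF_H=29) = 29; EF_I = 29+9 = 38
Expected project duration μ = 38 days. Critical path: A → E → H → I.

38 days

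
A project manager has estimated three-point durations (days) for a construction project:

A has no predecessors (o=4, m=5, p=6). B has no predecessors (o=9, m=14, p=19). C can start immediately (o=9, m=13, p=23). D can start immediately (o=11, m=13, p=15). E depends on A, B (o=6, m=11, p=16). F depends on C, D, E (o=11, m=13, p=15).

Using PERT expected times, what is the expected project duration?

te_A = (4 + 4·5 + 6)/6 = 30/6 = 5
te_B = (9 + 4·14 + 19)/6 = 84/6 = 14
te_C = (9 + 4·13 + 23)/6 = 84/6 = 14
te_D = (11 + 4·13 + 15)/6 = 78/6 = 13
te_E = (6 + 4·11 + 16)/6 = 66/6 = 11
te_F = (11 + 4·13 + 15)/6 = 78/6 = 13

Forward pass:
ES_A = 0; EF_A = 5
ES_B = 0; EF_B = 14
ES_C = 0; EF_C = 14
ES_D = 0; EF_D = 13
ES_E = max(EF_A=5, EF_B=14) = 14; EF_E = 14+11 = 25
ES_F = max(EF_C=14, EF_D=13, EF_E=25) = 25; EF_F = 25+13 = 38
Expected project duration μ = 38 days. Critical path: B → E → F.

38 days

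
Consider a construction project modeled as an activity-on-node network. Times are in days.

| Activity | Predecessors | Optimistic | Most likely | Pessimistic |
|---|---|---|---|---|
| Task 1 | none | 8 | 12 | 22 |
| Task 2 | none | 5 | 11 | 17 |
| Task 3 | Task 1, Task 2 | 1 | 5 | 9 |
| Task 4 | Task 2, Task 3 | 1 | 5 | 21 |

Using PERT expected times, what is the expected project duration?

25 days

te_Task 1 = (8 + 4·12 + 22)/6 = 78/6 = 13
te_Task 2 = (5 + 4·11 + 17)/6 = 66/6 = 11
te_Task 3 = (1 + 4·5 + 9)/6 = 30/6 = 5
te_Task 4 = (1 + 4·5 + 21)/6 = 42/6 = 7

Forward pass:
ES_Task 1 = 0; EF_Task 1 = 13
ES_Task 2 = 0; EF_Task 2 = 11
ES_Task 3 = max(EF_Task 1=13, EF_Task 2=11) = 13; EF_Task 3 = 13+5 = 18
ES_Task 4 = max(EF_Task 2=11, EF_Task 3=18) = 18; EF_Task 4 = 18+7 = 25
Expected project duration μ = 25 days. Critical path: Task 1 → Task 3 → Task 4.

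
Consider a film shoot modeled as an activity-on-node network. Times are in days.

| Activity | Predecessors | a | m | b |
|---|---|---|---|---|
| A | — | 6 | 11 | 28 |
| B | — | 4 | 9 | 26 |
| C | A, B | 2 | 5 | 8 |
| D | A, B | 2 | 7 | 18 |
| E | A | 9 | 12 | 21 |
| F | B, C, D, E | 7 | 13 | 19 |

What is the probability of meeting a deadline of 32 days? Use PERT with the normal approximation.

0.065

te_A = (6 + 4·11 + 28)/6 = 78/6 = 13; σ²_A = ((28−6)/6)² = 13.444
te_B = (4 + 4·9 + 26)/6 = 66/6 = 11; σ²_B = ((26−4)/6)² = 13.444
te_C = (2 + 4·5 + 8)/6 = 30/6 = 5; σ²_C = ((8−2)/6)² = 1.000
te_D = (2 + 4·7 + 18)/6 = 48/6 = 8; σ²_D = ((18−2)/6)² = 7.111
te_E = (9 + 4·12 + 21)/6 = 78/6 = 13; σ²_E = ((21−9)/6)² = 4.000
te_F = (7 + 4·13 + 19)/6 = 78/6 = 13; σ²_F = ((19−7)/6)² = 4.000

Forward pass:
ES_A = 0; EF_A = 13
ES_B = 0; EF_B = 11
ES_C = max(EF_A=13, EF_B=11) = 13; EF_C = 13+5 = 18
ES_D = max(EF_A=13, EF_B=11) = 13; EF_D = 13+8 = 21
ES_E = 13; EF_E = 13+13 = 26
ES_F = max(EF_B=11, EF_C=18, EF_D=21, EF_E=26) = 26; EF_F = 26+13 = 39
Expected project duration μ = 39 days. Critical path: A → E → F.

Variance along critical path = 13.444 + 4.000 + 4.000 = 21.444; σ = √21.444 = 4.631 days.
Z = (32 − 39) / 4.631 = -1.512
P(T ≤ 32) = Φ(-1.512) ≈ 0.065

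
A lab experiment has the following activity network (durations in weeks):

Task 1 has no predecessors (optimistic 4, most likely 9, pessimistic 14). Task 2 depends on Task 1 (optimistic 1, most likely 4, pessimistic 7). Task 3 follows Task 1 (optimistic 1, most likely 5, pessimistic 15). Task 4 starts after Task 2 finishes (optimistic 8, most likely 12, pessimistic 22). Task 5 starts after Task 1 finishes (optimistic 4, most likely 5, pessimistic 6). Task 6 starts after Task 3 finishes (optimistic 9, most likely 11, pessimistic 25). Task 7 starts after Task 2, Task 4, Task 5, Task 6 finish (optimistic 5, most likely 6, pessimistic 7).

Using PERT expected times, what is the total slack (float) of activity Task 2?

te_Task 1 = (4 + 4·9 + 14)/6 = 54/6 = 9
te_Task 2 = (1 + 4·4 + 7)/6 = 24/6 = 4
te_Task 3 = (1 + 4·5 + 15)/6 = 36/6 = 6
te_Task 4 = (8 + 4·12 + 22)/6 = 78/6 = 13
te_Task 5 = (4 + 4·5 + 6)/6 = 30/6 = 5
te_Task 6 = (9 + 4·11 + 25)/6 = 78/6 = 13
te_Task 7 = (5 + 4·6 + 7)/6 = 36/6 = 6

Forward pass:
ES_Task 1 = 0; EF_Task 1 = 9
ES_Task 2 = 9; EF_Task 2 = 9+4 = 13
ES_Task 3 = 9; EF_Task 3 = 9+6 = 15
ES_Task 4 = 13; EF_Task 4 = 13+13 = 26
ES_Task 5 = 9; EF_Task 5 = 9+5 = 14
ES_Task 6 = 15; EF_Task 6 = 15+13 = 28
ES_Task 7 = max(EF_Task 2=13, EF_Task 4=26, EF_Task 5=14, EF_Task 6=28) = 28; EF_Task 7 = 28+6 = 34
Expected project duration μ = 34 weeks. Critical path: Task 1 → Task 3 → Task 6 → Task 7.

Backward pass:
LF_Task 7 = 34; LS_Task 7 = 34−6 = 28
LF_Task 6 = LS_Task 7 = 28; LS_Task 6 = 28−13 = 15
LF_Task 5 = LS_Task 7 = 28; LS_Task 5 = 28−5 = 23
LF_Task 4 = LS_Task 7 = 28; LS_Task 4 = 28−13 = 15
LF_Task 3 = LS_Task 6 = 15; LS_Task 3 = 15−6 = 9
LF_Task 2 = min(LS_Task 4=15, LS_Task 7=28) = 15; LS_Task 2 = 15−4 = 11
LF_Task 1 = min(LS_Task 2=11, LS_Task 3=9, LS_Task 5=23) = 9; LS_Task 1 = 9−9 = 0
Slack_Task 2 = LS_Task 2 − ES_Task 2 = 11 − 9 = 2

2 weeks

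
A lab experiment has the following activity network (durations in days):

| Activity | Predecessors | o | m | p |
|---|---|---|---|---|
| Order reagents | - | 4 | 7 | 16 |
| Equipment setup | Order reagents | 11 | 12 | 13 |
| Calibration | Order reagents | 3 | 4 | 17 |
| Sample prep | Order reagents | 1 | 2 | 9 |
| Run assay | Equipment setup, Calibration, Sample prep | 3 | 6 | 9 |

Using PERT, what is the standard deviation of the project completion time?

te_Order reagents = (4 + 4·7 + 16)/6 = 48/6 = 8; σ²_Order reagents = ((16−4)/6)² = 4.000
te_Equipment setup = (11 + 4·12 + 13)/6 = 72/6 = 12; σ²_Equipment setup = ((13−11)/6)² = 0.111
te_Calibration = (3 + 4·4 + 17)/6 = 36/6 = 6; σ²_Calibration = ((17−3)/6)² = 5.444
te_Sample prep = (1 + 4·2 + 9)/6 = 18/6 = 3; σ²_Sample prep = ((9−1)/6)² = 1.778
te_Run assay = (3 + 4·6 + 9)/6 = 36/6 = 6; σ²_Run assay = ((9−3)/6)² = 1.000

Forward pass:
ES_Order reagents = 0; EF_Order reagents = 8
ES_Equipment setup = 8; EF_Equipment setup = 8+12 = 20
ES_Calibration = 8; EF_Calibration = 8+6 = 14
ES_Sample prep = 8; EF_Sample prep = 8+3 = 11
ES_Run assay = max(EF_Equipment setup=20, EF_Calibration=14, EF_Sample prep=11) = 20; EF_Run assay = 20+6 = 26
Expected project duration μ = 26 days. Critical path: Order reagents → Equipment setup → Run assay.

Variance along critical path = 4.000 + 0.111 + 1.000 = 5.111
σ = √5.111 = 2.261 days

2.26 days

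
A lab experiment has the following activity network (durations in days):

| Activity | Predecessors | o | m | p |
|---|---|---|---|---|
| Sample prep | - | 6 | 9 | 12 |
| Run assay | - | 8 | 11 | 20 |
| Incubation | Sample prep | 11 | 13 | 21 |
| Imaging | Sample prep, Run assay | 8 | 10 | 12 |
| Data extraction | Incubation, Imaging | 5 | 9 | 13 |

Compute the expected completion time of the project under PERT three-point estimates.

32 days

te_Sample prep = (6 + 4·9 + 12)/6 = 54/6 = 9
te_Run assay = (8 + 4·11 + 20)/6 = 72/6 = 12
te_Incubation = (11 + 4·13 + 21)/6 = 84/6 = 14
te_Imaging = (8 + 4·10 + 12)/6 = 60/6 = 10
te_Data extraction = (5 + 4·9 + 13)/6 = 54/6 = 9

Forward pass:
ES_Sample prep = 0; EF_Sample prep = 9
ES_Run assay = 0; EF_Run assay = 12
ES_Incubation = 9; EF_Incubation = 9+14 = 23
ES_Imaging = max(EF_Sample prep=9, EF_Run assay=12) = 12; EF_Imaging = 12+10 = 22
ES_Data extraction = max(EF_Incubation=23, EF_Imaging=22) = 23; EF_Data extraction = 23+9 = 32
Expected project duration μ = 32 days. Critical path: Sample prep → Incubation → Data extraction.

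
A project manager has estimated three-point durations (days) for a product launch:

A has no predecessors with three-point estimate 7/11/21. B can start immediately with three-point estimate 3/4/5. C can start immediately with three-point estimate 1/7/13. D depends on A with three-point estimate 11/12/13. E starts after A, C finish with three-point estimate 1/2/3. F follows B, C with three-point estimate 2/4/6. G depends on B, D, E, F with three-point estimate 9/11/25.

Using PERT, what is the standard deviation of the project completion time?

te_A = (7 + 4·11 + 21)/6 = 72/6 = 12; σ²_A = ((21−7)/6)² = 5.444
te_B = (3 + 4·4 + 5)/6 = 24/6 = 4; σ²_B = ((5−3)/6)² = 0.111
te_C = (1 + 4·7 + 13)/6 = 42/6 = 7; σ²_C = ((13−1)/6)² = 4.000
te_D = (11 + 4·12 + 13)/6 = 72/6 = 12; σ²_D = ((13−11)/6)² = 0.111
te_E = (1 + 4·2 + 3)/6 = 12/6 = 2; σ²_E = ((3−1)/6)² = 0.111
te_F = (2 + 4·4 + 6)/6 = 24/6 = 4; σ²_F = ((6−2)/6)² = 0.444
te_G = (9 + 4·11 + 25)/6 = 78/6 = 13; σ²_G = ((25−9)/6)² = 7.111

Forward pass:
ES_A = 0; EF_A = 12
ES_B = 0; EF_B = 4
ES_C = 0; EF_C = 7
ES_D = 12; EF_D = 12+12 = 24
ES_E = max(EF_A=12, EF_C=7) = 12; EF_E = 12+2 = 14
ES_F = max(EF_B=4, EF_C=7) = 7; EF_F = 7+4 = 11
ES_G = max(EF_B=4, EF_D=24, EF_E=14, EF_F=11) = 24; EF_G = 24+13 = 37
Expected project duration μ = 37 days. Critical path: A → D → G.

Variance along critical path = 5.444 + 0.111 + 7.111 = 12.667
σ = √12.667 = 3.559 days

3.56 days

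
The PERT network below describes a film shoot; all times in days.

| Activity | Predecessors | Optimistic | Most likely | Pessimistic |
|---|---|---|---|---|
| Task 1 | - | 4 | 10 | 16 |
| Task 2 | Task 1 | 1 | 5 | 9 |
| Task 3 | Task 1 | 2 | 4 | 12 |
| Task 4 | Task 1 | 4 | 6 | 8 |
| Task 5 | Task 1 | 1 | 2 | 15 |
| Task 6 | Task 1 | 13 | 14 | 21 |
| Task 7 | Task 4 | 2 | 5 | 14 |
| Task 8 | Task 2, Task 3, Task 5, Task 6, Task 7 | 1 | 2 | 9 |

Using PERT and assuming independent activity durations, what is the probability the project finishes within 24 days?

0.073

te_Task 1 = (4 + 4·10 + 16)/6 = 60/6 = 10; σ²_Task 1 = ((16−4)/6)² = 4.000
te_Task 2 = (1 + 4·5 + 9)/6 = 30/6 = 5; σ²_Task 2 = ((9−1)/6)² = 1.778
te_Task 3 = (2 + 4·4 + 12)/6 = 30/6 = 5; σ²_Task 3 = ((12−2)/6)² = 2.778
te_Task 4 = (4 + 4·6 + 8)/6 = 36/6 = 6; σ²_Task 4 = ((8−4)/6)² = 0.444
te_Task 5 = (1 + 4·2 + 15)/6 = 24/6 = 4; σ²_Task 5 = ((15−1)/6)² = 5.444
te_Task 6 = (13 + 4·14 + 21)/6 = 90/6 = 15; σ²_Task 6 = ((21−13)/6)² = 1.778
te_Task 7 = (2 + 4·5 + 14)/6 = 36/6 = 6; σ²_Task 7 = ((14−2)/6)² = 4.000
te_Task 8 = (1 + 4·2 + 9)/6 = 18/6 = 3; σ²_Task 8 = ((9−1)/6)² = 1.778

Forward pass:
ES_Task 1 = 0; EF_Task 1 = 10
ES_Task 2 = 10; EF_Task 2 = 10+5 = 15
ES_Task 3 = 10; EF_Task 3 = 10+5 = 15
ES_Task 4 = 10; EF_Task 4 = 10+6 = 16
ES_Task 5 = 10; EF_Task 5 = 10+4 = 14
ES_Task 6 = 10; EF_Task 6 = 10+15 = 25
ES_Task 7 = 16; EF_Task 7 = 16+6 = 22
ES_Task 8 = max(EF_Task 2=15, EF_Task 3=15, EF_Task 5=14, EF_Task 6=25, EF_Task 7=22) = 25; EF_Task 8 = 25+3 = 28
Expected project duration μ = 28 days. Critical path: Task 1 → Task 6 → Task 8.

Variance along critical path = 4.000 + 1.778 + 1.778 = 7.556; σ = √7.556 = 2.749 days.
Z = (24 − 28) / 2.749 = -1.455
P(T ≤ 24) = Φ(-1.455) ≈ 0.073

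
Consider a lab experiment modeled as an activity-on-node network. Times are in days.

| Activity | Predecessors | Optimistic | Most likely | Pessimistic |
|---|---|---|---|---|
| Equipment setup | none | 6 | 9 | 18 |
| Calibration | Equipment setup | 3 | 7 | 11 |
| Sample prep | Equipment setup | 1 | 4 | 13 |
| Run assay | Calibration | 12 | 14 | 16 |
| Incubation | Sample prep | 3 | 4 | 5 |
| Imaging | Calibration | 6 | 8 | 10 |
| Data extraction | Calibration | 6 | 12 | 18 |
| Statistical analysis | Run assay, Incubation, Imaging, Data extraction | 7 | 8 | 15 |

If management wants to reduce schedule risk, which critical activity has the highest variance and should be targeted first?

Equipment setup

te_Equipment setup = (6 + 4·9 + 18)/6 = 60/6 = 10; σ²_Equipment setup = ((18−6)/6)² = 4.000
te_Calibration = (3 + 4·7 + 11)/6 = 42/6 = 7; σ²_Calibration = ((11−3)/6)² = 1.778
te_Sample prep = (1 + 4·4 + 13)/6 = 30/6 = 5; σ²_Sample prep = ((13−1)/6)² = 4.000
te_Run assay = (12 + 4·14 + 16)/6 = 84/6 = 14; σ²_Run assay = ((16−12)/6)² = 0.444
te_Incubation = (3 + 4·4 + 5)/6 = 24/6 = 4; σ²_Incubation = ((5−3)/6)² = 0.111
te_Imaging = (6 + 4·8 + 10)/6 = 48/6 = 8; σ²_Imaging = ((10−6)/6)² = 0.444
te_Data extraction = (6 + 4·12 + 18)/6 = 72/6 = 12; σ²_Data extraction = ((18−6)/6)² = 4.000
te_Statistical analysis = (7 + 4·8 + 15)/6 = 54/6 = 9; σ²_Statistical analysis = ((15−7)/6)² = 1.778

Forward pass:
ES_Equipment setup = 0; EF_Equipment setup = 10
ES_Calibration = 10; EF_Calibration = 10+7 = 17
ES_Sample prep = 10; EF_Sample prep = 10+5 = 15
ES_Run assay = 17; EF_Run assay = 17+14 = 31
ES_Incubation = 15; EF_Incubation = 15+4 = 19
ES_Imaging = 17; EF_Imaging = 17+8 = 25
ES_Data extraction = 17; EF_Data extraction = 17+12 = 29
ES_Statistical analysis = max(EF_Run assay=31, EF_Incubation=19, EF_Imaging=25, EF_Data extraction=29) = 31; EF_Statistical analysis = 31+9 = 40
Expected project duration μ = 40 days. Critical path: Equipment setup → Calibration → Run assay → Statistical analysis.

Variances on critical path: σ²_Equipment setup=4.000, σ²_Calibration=1.778, σ²_Run assay=0.444, σ²_Statistical analysis=1.778.
Largest is σ²_Equipment setup = 4.000.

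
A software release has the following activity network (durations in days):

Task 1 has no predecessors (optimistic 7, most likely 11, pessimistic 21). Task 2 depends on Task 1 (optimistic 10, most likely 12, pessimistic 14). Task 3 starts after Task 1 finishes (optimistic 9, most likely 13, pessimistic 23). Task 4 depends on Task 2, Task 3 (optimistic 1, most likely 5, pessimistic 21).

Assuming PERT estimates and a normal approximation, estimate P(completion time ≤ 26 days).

0.068

te_Task 1 = (7 + 4·11 + 21)/6 = 72/6 = 12; σ²_Task 1 = ((21−7)/6)² = 5.444
te_Task 2 = (10 + 4·12 + 14)/6 = 72/6 = 12; σ²_Task 2 = ((14−10)/6)² = 0.444
te_Task 3 = (9 + 4·13 + 23)/6 = 84/6 = 14; σ²_Task 3 = ((23−9)/6)² = 5.444
te_Task 4 = (1 + 4·5 + 21)/6 = 42/6 = 7; σ²_Task 4 = ((21−1)/6)² = 11.111

Forward pass:
ES_Task 1 = 0; EF_Task 1 = 12
ES_Task 2 = 12; EF_Task 2 = 12+12 = 24
ES_Task 3 = 12; EF_Task 3 = 12+14 = 26
ES_Task 4 = max(EF_Task 2=24, EF_Task 3=26) = 26; EF_Task 4 = 26+7 = 33
Expected project duration μ = 33 days. Critical path: Task 1 → Task 3 → Task 4.

Variance along critical path = 5.444 + 5.444 + 11.111 = 22.000; σ = √22.000 = 4.690 days.
Z = (26 − 33) / 4.690 = -1.492
P(T ≤ 26) = Φ(-1.492) ≈ 0.068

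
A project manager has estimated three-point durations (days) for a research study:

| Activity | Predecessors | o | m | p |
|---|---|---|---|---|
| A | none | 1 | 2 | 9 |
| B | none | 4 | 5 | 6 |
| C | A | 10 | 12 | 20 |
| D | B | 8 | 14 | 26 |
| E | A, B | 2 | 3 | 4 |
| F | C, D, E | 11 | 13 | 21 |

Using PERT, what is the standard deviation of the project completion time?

te_A = (1 + 4·2 + 9)/6 = 18/6 = 3; σ²_A = ((9−1)/6)² = 1.778
te_B = (4 + 4·5 + 6)/6 = 30/6 = 5; σ²_B = ((6−4)/6)² = 0.111
te_C = (10 + 4·12 + 20)/6 = 78/6 = 13; σ²_C = ((20−10)/6)² = 2.778
te_D = (8 + 4·14 + 26)/6 = 90/6 = 15; σ²_D = ((26−8)/6)² = 9.000
te_E = (2 + 4·3 + 4)/6 = 18/6 = 3; σ²_E = ((4−2)/6)² = 0.111
te_F = (11 + 4·13 + 21)/6 = 84/6 = 14; σ²_F = ((21−11)/6)² = 2.778

Forward pass:
ES_A = 0; EF_A = 3
ES_B = 0; EF_B = 5
ES_C = 3; EF_C = 3+13 = 16
ES_D = 5; EF_D = 5+15 = 20
ES_E = max(EF_A=3, EF_B=5) = 5; EF_E = 5+3 = 8
ES_F = max(EF_C=16, EF_D=20, EF_E=8) = 20; EF_F = 20+14 = 34
Expected project duration μ = 34 days. Critical path: B → D → F.

Variance along critical path = 0.111 + 9.000 + 2.778 = 11.889
σ = √11.889 = 3.448 days

3.45 days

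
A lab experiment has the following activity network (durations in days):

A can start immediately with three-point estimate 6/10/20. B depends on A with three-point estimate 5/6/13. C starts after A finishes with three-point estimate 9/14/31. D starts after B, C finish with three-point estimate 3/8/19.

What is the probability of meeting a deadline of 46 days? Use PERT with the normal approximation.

0.975

te_A = (6 + 4·10 + 20)/6 = 66/6 = 11; σ²_A = ((20−6)/6)² = 5.444
te_B = (5 + 4·6 + 13)/6 = 42/6 = 7; σ²_B = ((13−5)/6)² = 1.778
te_C = (9 + 4·14 + 31)/6 = 96/6 = 16; σ²_C = ((31−9)/6)² = 13.444
te_D = (3 + 4·8 + 19)/6 = 54/6 = 9; σ²_D = ((19−3)/6)² = 7.111

Forward pass:
ES_A = 0; EF_A = 11
ES_B = 11; EF_B = 11+7 = 18
ES_C = 11; EF_C = 11+16 = 27
ES_D = max(EF_B=18, EF_C=27) = 27; EF_D = 27+9 = 36
Expected project duration μ = 36 days. Critical path: A → C → D.

Variance along critical path = 5.444 + 13.444 + 7.111 = 26.000; σ = √26.000 = 5.099 days.
Z = (46 − 36) / 5.099 = 1.961
P(T ≤ 46) = Φ(1.961) ≈ 0.975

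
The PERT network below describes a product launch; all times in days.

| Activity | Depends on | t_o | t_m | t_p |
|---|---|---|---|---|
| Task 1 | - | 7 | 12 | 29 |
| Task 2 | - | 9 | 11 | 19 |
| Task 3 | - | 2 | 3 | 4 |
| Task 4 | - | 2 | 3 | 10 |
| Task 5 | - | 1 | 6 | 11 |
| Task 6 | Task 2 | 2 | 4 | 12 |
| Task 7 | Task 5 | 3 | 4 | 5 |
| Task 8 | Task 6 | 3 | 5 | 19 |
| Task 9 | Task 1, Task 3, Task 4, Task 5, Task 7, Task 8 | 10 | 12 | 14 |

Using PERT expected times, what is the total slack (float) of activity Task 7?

te_Task 1 = (7 + 4·12 + 29)/6 = 84/6 = 14
te_Task 2 = (9 + 4·11 + 19)/6 = 72/6 = 12
te_Task 3 = (2 + 4·3 + 4)/6 = 18/6 = 3
te_Task 4 = (2 + 4·3 + 10)/6 = 24/6 = 4
te_Task 5 = (1 + 4·6 + 11)/6 = 36/6 = 6
te_Task 6 = (2 + 4·4 + 12)/6 = 30/6 = 5
te_Task 7 = (3 + 4·4 + 5)/6 = 24/6 = 4
te_Task 8 = (3 + 4·5 + 19)/6 = 42/6 = 7
te_Task 9 = (10 + 4·12 + 14)/6 = 72/6 = 12

Forward pass:
ES_Task 1 = 0; EF_Task 1 = 14
ES_Task 2 = 0; EF_Task 2 = 12
ES_Task 3 = 0; EF_Task 3 = 3
ES_Task 4 = 0; EF_Task 4 = 4
ES_Task 5 = 0; EF_Task 5 = 6
ES_Task 6 = 12; EF_Task 6 = 12+5 = 17
ES_Task 7 = 6; EF_Task 7 = 6+4 = 10
ES_Task 8 = 17; EF_Task 8 = 17+7 = 24
ES_Task 9 = max(EF_Task 1=14, EF_Task 3=3, EF_Task 4=4, EF_Task 5=6, EF_Task 7=10, EF_Task 8=24) = 24; EF_Task 9 = 24+12 = 36
Expected project duration μ = 36 days. Critical path: Task 2 → Task 6 → Task 8 → Task 9.

Backward pass:
LF_Task 9 = 36; LS_Task 9 = 36−12 = 24
LF_Task 8 = LS_Task 9 = 24; LS_Task 8 = 24−7 = 17
LF_Task 7 = LS_Task 9 = 24; LS_Task 7 = 24−4 = 20
LF_Task 6 = LS_Task 8 = 17; LS_Task 6 = 17−5 = 12
LF_Task 5 = min(LS_Task 7=20, LS_Task 9=24) = 20; LS_Task 5 = 20−6 = 14
LF_Task 4 = LS_Task 9 = 24; LS_Task 4 = 24−4 = 20
LF_Task 3 = LS_Task 9 = 24; LS_Task 3 = 24−3 = 21
LF_Task 2 = LS_Task 6 = 12; LS_Task 2 = 12−12 = 0
LF_Task 1 = LS_Task 9 = 24; LS_Task 1 = 24−14 = 10
Slack_Task 7 = LS_Task 7 − ES_Task 7 = 20 − 6 = 14

14 days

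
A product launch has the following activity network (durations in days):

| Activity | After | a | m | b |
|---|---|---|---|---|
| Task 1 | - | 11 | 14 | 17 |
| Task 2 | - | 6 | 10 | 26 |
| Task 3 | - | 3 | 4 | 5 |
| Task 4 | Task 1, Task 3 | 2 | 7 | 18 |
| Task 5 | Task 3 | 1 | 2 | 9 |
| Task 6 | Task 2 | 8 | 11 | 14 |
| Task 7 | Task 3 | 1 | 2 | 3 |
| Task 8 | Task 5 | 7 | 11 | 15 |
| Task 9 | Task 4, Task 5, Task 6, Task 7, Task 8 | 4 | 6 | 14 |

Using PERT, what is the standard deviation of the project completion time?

3.86 days

te_Task 1 = (11 + 4·14 + 17)/6 = 84/6 = 14; σ²_Task 1 = ((17−11)/6)² = 1.000
te_Task 2 = (6 + 4·10 + 26)/6 = 72/6 = 12; σ²_Task 2 = ((26−6)/6)² = 11.111
te_Task 3 = (3 + 4·4 + 5)/6 = 24/6 = 4; σ²_Task 3 = ((5−3)/6)² = 0.111
te_Task 4 = (2 + 4·7 + 18)/6 = 48/6 = 8; σ²_Task 4 = ((18−2)/6)² = 7.111
te_Task 5 = (1 + 4·2 + 9)/6 = 18/6 = 3; σ²_Task 5 = ((9−1)/6)² = 1.778
te_Task 6 = (8 + 4·11 + 14)/6 = 66/6 = 11; σ²_Task 6 = ((14−8)/6)² = 1.000
te_Task 7 = (1 + 4·2 + 3)/6 = 12/6 = 2; σ²_Task 7 = ((3−1)/6)² = 0.111
te_Task 8 = (7 + 4·11 + 15)/6 = 66/6 = 11; σ²_Task 8 = ((15−7)/6)² = 1.778
te_Task 9 = (4 + 4·6 + 14)/6 = 42/6 = 7; σ²_Task 9 = ((14−4)/6)² = 2.778

Forward pass:
ES_Task 1 = 0; EF_Task 1 = 14
ES_Task 2 = 0; EF_Task 2 = 12
ES_Task 3 = 0; EF_Task 3 = 4
ES_Task 4 = max(EF_Task 1=14, EF_Task 3=4) = 14; EF_Task 4 = 14+8 = 22
ES_Task 5 = 4; EF_Task 5 = 4+3 = 7
ES_Task 6 = 12; EF_Task 6 = 12+11 = 23
ES_Task 7 = 4; EF_Task 7 = 4+2 = 6
ES_Task 8 = 7; EF_Task 8 = 7+11 = 18
ES_Task 9 = max(EF_Task 4=22, EF_Task 5=7, EF_Task 6=23, EF_Task 7=6, EF_Task 8=18) = 23; EF_Task 9 = 23+7 = 30
Expected project duration μ = 30 days. Critical path: Task 2 → Task 6 → Task 9.

Variance along critical path = 11.111 + 1.000 + 2.778 = 14.889
σ = √14.889 = 3.859 days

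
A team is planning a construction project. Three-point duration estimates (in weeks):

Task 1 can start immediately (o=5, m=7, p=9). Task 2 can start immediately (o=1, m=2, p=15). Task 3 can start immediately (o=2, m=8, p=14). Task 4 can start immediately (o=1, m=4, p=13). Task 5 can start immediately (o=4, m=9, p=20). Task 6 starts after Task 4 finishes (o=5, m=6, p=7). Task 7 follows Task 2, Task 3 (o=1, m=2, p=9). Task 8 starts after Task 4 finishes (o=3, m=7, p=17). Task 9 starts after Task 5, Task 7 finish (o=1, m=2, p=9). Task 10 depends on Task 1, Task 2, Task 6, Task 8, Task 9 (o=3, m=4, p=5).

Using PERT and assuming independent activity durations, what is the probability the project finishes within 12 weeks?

te_Task 1 = (5 + 4·7 + 9)/6 = 42/6 = 7; σ²_Task 1 = ((9−5)/6)² = 0.444
te_Task 2 = (1 + 4·2 + 15)/6 = 24/6 = 4; σ²_Task 2 = ((15−1)/6)² = 5.444
te_Task 3 = (2 + 4·8 + 14)/6 = 48/6 = 8; σ²_Task 3 = ((14−2)/6)² = 4.000
te_Task 4 = (1 + 4·4 + 13)/6 = 30/6 = 5; σ²_Task 4 = ((13−1)/6)² = 4.000
te_Task 5 = (4 + 4·9 + 20)/6 = 60/6 = 10; σ²_Task 5 = ((20−4)/6)² = 7.111
te_Task 6 = (5 + 4·6 + 7)/6 = 36/6 = 6; σ²_Task 6 = ((7−5)/6)² = 0.111
te_Task 7 = (1 + 4·2 + 9)/6 = 18/6 = 3; σ²_Task 7 = ((9−1)/6)² = 1.778
te_Task 8 = (3 + 4·7 + 17)/6 = 48/6 = 8; σ²_Task 8 = ((17−3)/6)² = 5.444
te_Task 9 = (1 + 4·2 + 9)/6 = 18/6 = 3; σ²_Task 9 = ((9−1)/6)² = 1.778
te_Task 10 = (3 + 4·4 + 5)/6 = 24/6 = 4; σ²_Task 10 = ((5−3)/6)² = 0.111

Forward pass:
ES_Task 1 = 0; EF_Task 1 = 7
ES_Task 2 = 0; EF_Task 2 = 4
ES_Task 3 = 0; EF_Task 3 = 8
ES_Task 4 = 0; EF_Task 4 = 5
ES_Task 5 = 0; EF_Task 5 = 10
ES_Task 6 = 5; EF_Task 6 = 5+6 = 11
ES_Task 7 = max(EF_Task 2=4, EF_Task 3=8) = 8; EF_Task 7 = 8+3 = 11
ES_Task 8 = 5; EF_Task 8 = 5+8 = 13
ES_Task 9 = max(EF_Task 5=10, EF_Task 7=11) = 11; EF_Task 9 = 11+3 = 14
ES_Task 10 = max(EF_Task 1=7, EF_Task 2=4, EF_Task 6=11, EF_Task 8=13, EF_Task 9=14) = 14; EF_Task 10 = 14+4 = 18
Expected project duration μ = 18 weeks. Critical path: Task 3 → Task 7 → Task 9 → Task 10.

Variance along critical path = 4.000 + 1.778 + 1.778 + 0.111 = 7.667; σ = √7.667 = 2.769 weeks.
Z = (12 − 18) / 2.769 = -2.167
P(T ≤ 12) = Φ(-2.167) ≈ 0.015

0.015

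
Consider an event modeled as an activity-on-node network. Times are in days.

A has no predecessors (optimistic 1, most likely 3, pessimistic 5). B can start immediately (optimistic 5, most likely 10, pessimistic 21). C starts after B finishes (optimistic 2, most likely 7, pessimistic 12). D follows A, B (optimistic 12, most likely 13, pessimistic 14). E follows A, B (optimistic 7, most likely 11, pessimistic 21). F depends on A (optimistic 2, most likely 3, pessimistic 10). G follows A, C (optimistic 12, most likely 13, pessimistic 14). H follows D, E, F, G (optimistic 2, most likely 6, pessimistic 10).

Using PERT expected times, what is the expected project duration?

te_A = (1 + 4·3 + 5)/6 = 18/6 = 3
te_B = (5 + 4·10 + 21)/6 = 66/6 = 11
te_C = (2 + 4·7 + 12)/6 = 42/6 = 7
te_D = (12 + 4·13 + 14)/6 = 78/6 = 13
te_E = (7 + 4·11 + 21)/6 = 72/6 = 12
te_F = (2 + 4·3 + 10)/6 = 24/6 = 4
te_G = (12 + 4·13 + 14)/6 = 78/6 = 13
te_H = (2 + 4·6 + 10)/6 = 36/6 = 6

Forward pass:
ES_A = 0; EF_A = 3
ES_B = 0; EF_B = 11
ES_C = 11; EF_C = 11+7 = 18
ES_D = max(EF_A=3, EF_B=11) = 11; EF_D = 11+13 = 24
ES_E = max(EF_A=3, EF_B=11) = 11; EF_E = 11+12 = 23
ES_F = 3; EF_F = 3+4 = 7
ES_G = max(EF_A=3, EF_C=18) = 18; EF_G = 18+13 = 31
ES_H = max(EF_D=24, EF_E=23, EF_F=7, EF_G=31) = 31; EF_H = 31+6 = 37
Expected project duration μ = 37 days. Critical path: B → C → G → H.

37 days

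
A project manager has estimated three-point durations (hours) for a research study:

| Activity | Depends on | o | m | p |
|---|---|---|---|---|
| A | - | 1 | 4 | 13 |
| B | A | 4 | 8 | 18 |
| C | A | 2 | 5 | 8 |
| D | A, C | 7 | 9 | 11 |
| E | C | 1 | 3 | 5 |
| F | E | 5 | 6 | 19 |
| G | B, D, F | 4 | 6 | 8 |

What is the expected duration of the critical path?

27 hours

te_A = (1 + 4·4 + 13)/6 = 30/6 = 5
te_B = (4 + 4·8 + 18)/6 = 54/6 = 9
te_C = (2 + 4·5 + 8)/6 = 30/6 = 5
te_D = (7 + 4·9 + 11)/6 = 54/6 = 9
te_E = (1 + 4·3 + 5)/6 = 18/6 = 3
te_F = (5 + 4·6 + 19)/6 = 48/6 = 8
te_G = (4 + 4·6 + 8)/6 = 36/6 = 6

Forward pass:
ES_A = 0; EF_A = 5
ES_B = 5; EF_B = 5+9 = 14
ES_C = 5; EF_C = 5+5 = 10
ES_D = max(EF_A=5, EF_C=10) = 10; EF_D = 10+9 = 19
ES_E = 10; EF_E = 10+3 = 13
ES_F = 13; EF_F = 13+8 = 21
ES_G = max(EF_B=14, EF_D=19, EF_F=21) = 21; EF_G = 21+6 = 27
Expected project duration μ = 27 hours. Critical path: A → C → E → F → G.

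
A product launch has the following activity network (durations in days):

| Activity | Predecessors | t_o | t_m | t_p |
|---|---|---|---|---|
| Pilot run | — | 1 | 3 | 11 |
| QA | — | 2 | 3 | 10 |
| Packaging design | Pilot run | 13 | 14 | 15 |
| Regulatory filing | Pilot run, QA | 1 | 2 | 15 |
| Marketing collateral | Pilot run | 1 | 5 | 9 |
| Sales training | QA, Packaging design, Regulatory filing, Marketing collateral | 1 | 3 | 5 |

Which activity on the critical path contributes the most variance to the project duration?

Pilot run

te_Pilot run = (1 + 4·3 + 11)/6 = 24/6 = 4; σ²_Pilot run = ((11−1)/6)² = 2.778
te_QA = (2 + 4·3 + 10)/6 = 24/6 = 4; σ²_QA = ((10−2)/6)² = 1.778
te_Packaging design = (13 + 4·14 + 15)/6 = 84/6 = 14; σ²_Packaging design = ((15−13)/6)² = 0.111
te_Regulatory filing = (1 + 4·2 + 15)/6 = 24/6 = 4; σ²_Regulatory filing = ((15−1)/6)² = 5.444
te_Marketing collateral = (1 + 4·5 + 9)/6 = 30/6 = 5; σ²_Marketing collateral = ((9−1)/6)² = 1.778
te_Sales training = (1 + 4·3 + 5)/6 = 18/6 = 3; σ²_Sales training = ((5−1)/6)² = 0.444

Forward pass:
ES_Pilot run = 0; EF_Pilot run = 4
ES_QA = 0; EF_QA = 4
ES_Packaging design = 4; EF_Packaging design = 4+14 = 18
ES_Regulatory filing = max(EF_Pilot run=4, EF_QA=4) = 4; EF_Regulatory filing = 4+4 = 8
ES_Marketing collateral = 4; EF_Marketing collateral = 4+5 = 9
ES_Sales training = max(EF_QA=4, EF_Packaging design=18, EF_Regulatory filing=8, EF_Marketing collateral=9) = 18; EF_Sales training = 18+3 = 21
Expected project duration μ = 21 days. Critical path: Pilot run → Packaging design → Sales training.

Variances on critical path: σ²_Pilot run=2.778, σ²_Packaging design=0.111, σ²_Sales training=0.444.
Largest is σ²_Pilot run = 2.778.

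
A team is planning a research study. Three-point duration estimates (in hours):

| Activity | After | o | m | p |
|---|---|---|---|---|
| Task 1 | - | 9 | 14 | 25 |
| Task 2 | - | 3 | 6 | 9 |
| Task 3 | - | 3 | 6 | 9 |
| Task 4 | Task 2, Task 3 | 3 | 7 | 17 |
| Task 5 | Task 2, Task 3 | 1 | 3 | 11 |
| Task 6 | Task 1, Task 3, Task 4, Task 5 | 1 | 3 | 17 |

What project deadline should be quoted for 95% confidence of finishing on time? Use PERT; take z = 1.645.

te_Task 1 = (9 + 4·14 + 25)/6 = 90/6 = 15; σ²_Task 1 = ((25−9)/6)² = 7.111
te_Task 2 = (3 + 4·6 + 9)/6 = 36/6 = 6; σ²_Task 2 = ((9−3)/6)² = 1.000
te_Task 3 = (3 + 4·6 + 9)/6 = 36/6 = 6; σ²_Task 3 = ((9−3)/6)² = 1.000
te_Task 4 = (3 + 4·7 + 17)/6 = 48/6 = 8; σ²_Task 4 = ((17−3)/6)² = 5.444
te_Task 5 = (1 + 4·3 + 11)/6 = 24/6 = 4; σ²_Task 5 = ((11−1)/6)² = 2.778
te_Task 6 = (1 + 4·3 + 17)/6 = 30/6 = 5; σ²_Task 6 = ((17−1)/6)² = 7.111

Forward pass:
ES_Task 1 = 0; EF_Task 1 = 15
ES_Task 2 = 0; EF_Task 2 = 6
ES_Task 3 = 0; EF_Task 3 = 6
ES_Task 4 = max(EF_Task 2=6, EF_Task 3=6) = 6; EF_Task 4 = 6+8 = 14
ES_Task 5 = max(EF_Task 2=6, EF_Task 3=6) = 6; EF_Task 5 = 6+4 = 10
ES_Task 6 = max(EF_Task 1=15, EF_Task 3=6, EF_Task 4=14, EF_Task 5=10) = 15; EF_Task 6 = 15+5 = 20
Expected project duration μ = 20 hours. Critical path: Task 1 → Task 6.

Variance along critical path = 7.111 + 7.111 = 14.222; σ = 3.771 hours.
D = μ + z·σ = 20 + 1.645·3.771 = 26.2 hours

26.2 hours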